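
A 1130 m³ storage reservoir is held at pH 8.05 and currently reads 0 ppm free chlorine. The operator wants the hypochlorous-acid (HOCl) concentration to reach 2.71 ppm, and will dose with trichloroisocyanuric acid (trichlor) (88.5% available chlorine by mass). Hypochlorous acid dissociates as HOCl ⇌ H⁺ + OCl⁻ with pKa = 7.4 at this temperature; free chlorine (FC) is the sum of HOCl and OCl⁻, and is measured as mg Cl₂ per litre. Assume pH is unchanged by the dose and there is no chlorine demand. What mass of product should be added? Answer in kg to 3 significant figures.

18.9 kg

Volume: 1130 m³ = 1,130,000 L.
[OCl⁻]/[HOCl] = 10^(pH − pKa) = 10^(8.05 − 7.4) = 4.467; fraction as HOCl = 1/(1 + 4.467) = 0.1829.
Free chlorine required for 2.71 ppm HOCl: 2.71 / 0.1829 = 14.82 ppm.
FC to add: 14.82 − 0 = 14.82 mg/L as Cl₂.
Cl₂ equivalent: 14.82 mg/L × 1,130,000 L = 16,740 g.
Product at 88.5% available Cl: 16,740 / 0.885 = 18,920 g.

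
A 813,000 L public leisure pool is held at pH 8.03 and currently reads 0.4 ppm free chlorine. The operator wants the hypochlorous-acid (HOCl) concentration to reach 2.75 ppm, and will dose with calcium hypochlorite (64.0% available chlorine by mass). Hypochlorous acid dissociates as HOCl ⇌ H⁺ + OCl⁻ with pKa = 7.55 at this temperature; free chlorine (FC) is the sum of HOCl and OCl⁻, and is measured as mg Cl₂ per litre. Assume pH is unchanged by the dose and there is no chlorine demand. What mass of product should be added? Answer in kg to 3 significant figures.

[OCl⁻]/[HOCl] = 10^(pH − pKa) = 10^(8.03 − 7.55) = 3.02; fraction as HOCl = 1/(1 + 3.02) = 0.2488.
Free chlorine required for 2.75 ppm HOCl: 2.75 / 0.2488 = 11.05 ppm.
FC to add: 11.05 − 0.4 = 10.65 mg/L as Cl₂.
Cl₂ equivalent: 10.65 mg/L × 813,000 L = 8662 g.
Product at 64.0% available Cl: 8662 / 0.64 = 13,540 g.

13.5 kg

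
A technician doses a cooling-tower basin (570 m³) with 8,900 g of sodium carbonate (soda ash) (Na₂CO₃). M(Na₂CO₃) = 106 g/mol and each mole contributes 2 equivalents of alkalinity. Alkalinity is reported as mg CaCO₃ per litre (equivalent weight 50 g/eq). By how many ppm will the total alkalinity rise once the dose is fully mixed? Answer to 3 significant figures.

14.7 ppm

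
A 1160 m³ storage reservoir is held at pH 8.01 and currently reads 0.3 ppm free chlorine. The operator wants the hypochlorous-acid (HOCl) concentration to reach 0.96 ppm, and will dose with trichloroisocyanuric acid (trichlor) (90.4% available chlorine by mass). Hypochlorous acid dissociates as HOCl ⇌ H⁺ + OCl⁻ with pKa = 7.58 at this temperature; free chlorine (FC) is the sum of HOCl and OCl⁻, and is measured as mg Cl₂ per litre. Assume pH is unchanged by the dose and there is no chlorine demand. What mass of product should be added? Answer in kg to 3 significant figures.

Volume: 1160 m³ = 1,160,000 L.
[OCl⁻]/[HOCl] = 10^(pH − pKa) = 10^(8.01 − 7.58) = 2.692; fraction as HOCl = 1/(1 + 2.692) = 0.2709.
Free chlorine required for 0.96 ppm HOCl: 0.96 / 0.2709 = 3.544 ppm.
FC to add: 3.544 − 0.3 = 3.244 mg/L as Cl₂.
Cl₂ equivalent: 3.244 mg/L × 1,160,000 L = 3763 g.
Product at 90.4% available Cl: 3763 / 0.904 = 4162 g.

4.16 kg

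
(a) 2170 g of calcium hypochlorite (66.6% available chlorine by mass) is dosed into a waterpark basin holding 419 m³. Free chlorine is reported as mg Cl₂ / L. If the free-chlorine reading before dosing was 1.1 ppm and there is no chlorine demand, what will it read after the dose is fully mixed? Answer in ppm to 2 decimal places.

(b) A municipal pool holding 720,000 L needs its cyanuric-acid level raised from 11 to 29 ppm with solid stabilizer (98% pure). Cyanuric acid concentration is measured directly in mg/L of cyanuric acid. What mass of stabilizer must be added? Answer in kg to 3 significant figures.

(a) 4.55 ppm; (b) 13.2 kg

(a) Volume: 419 m³ = 419,000 L.
(a) Available chlorine delivered: 2170 g × 0.666 = 1445 g as Cl₂.
(a) Concentration rise: 1445 g / 419,000 L = 3.449 mg/L = 3.45 ppm.
(a) Final FC: 1.1 + 3.45 = 4.55 ppm.

(b) CYA to add: (29 − 11) = 18 mg/L × 720,000 L = 12,960 g cyanuric acid.
(b) At 98% purity: 12,960 / 0.98 = 13,220 g product.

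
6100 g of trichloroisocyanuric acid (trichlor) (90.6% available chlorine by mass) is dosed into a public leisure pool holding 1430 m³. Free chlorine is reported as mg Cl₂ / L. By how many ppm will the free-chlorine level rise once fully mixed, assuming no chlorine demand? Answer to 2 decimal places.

Volume: 1430 m³ = 1,430,000 L.
Available chlorine delivered: 6100 g × 0.906 = 5527 g as Cl₂.
Concentration rise: 5527 g / 1,430,000 L = 3.865 mg/L = 3.86 ppm.

3.86 ppm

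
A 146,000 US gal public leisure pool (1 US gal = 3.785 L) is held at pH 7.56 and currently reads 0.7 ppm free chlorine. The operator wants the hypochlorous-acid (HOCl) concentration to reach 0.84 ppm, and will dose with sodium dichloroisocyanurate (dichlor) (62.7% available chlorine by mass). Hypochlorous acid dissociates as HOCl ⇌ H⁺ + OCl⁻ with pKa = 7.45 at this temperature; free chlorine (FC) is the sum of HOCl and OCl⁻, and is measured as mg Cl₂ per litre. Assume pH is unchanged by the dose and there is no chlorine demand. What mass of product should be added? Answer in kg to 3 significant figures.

1.08 kg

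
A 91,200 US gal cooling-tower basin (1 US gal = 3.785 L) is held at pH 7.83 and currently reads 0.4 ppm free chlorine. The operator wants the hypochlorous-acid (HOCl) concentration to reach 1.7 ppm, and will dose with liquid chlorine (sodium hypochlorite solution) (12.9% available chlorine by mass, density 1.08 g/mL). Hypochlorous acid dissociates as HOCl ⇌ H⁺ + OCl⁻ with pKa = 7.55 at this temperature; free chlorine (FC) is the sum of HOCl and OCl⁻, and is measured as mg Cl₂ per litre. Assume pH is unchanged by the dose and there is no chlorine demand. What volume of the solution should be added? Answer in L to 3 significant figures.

11.2 L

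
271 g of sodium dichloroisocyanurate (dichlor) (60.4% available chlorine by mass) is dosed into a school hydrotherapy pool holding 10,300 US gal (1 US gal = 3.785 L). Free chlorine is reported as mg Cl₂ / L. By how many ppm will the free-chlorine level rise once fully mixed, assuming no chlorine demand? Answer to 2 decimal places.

4.20 ppm

Volume: 10,300 US gal × 3.785 L/gal = 38,986 L.
Available chlorine delivered: 271 g × 0.604 = 163.7 g as Cl₂.
Concentration rise: 163.7 g / 38,986 L = 4.199 mg/L = 4.20 ppm.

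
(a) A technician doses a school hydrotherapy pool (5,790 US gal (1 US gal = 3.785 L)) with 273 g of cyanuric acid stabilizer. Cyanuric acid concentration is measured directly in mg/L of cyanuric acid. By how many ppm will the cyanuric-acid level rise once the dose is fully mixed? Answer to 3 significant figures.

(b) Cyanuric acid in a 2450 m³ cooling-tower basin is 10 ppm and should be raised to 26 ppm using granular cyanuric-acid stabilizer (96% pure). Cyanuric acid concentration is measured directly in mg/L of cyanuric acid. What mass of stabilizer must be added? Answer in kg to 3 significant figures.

(a) 12.5 ppm; (b) 40.8 kg

(a) Volume: 5,790 US gal × 3.785 L/gal = 21,915 L.
(a) Rise: 273 g / 21,915 L × 1000 = 12.46 mg/L.

(b) Volume: 2450 m³ = 2,450,000 L.
(b) CYA to add: (26 − 10) = 16 mg/L × 2,450,000 L = 39,200 g cyanuric acid.
(b) At 96% purity: 39,200 / 0.96 = 40,830 g product.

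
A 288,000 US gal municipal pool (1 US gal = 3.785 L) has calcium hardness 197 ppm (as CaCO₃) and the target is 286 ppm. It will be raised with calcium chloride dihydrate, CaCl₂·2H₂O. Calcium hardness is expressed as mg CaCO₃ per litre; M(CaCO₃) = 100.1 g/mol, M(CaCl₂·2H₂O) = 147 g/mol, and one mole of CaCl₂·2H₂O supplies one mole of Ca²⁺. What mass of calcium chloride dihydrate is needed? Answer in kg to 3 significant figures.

142 kg

Volume: 288,000 US gal × 3.785 L/gal = 1,090,080 L.
Hardness to add: (286 − 197) = 89 mg/L as CaCO₃ × 1,090,080 L = 97,020 g as CaCO₃.
Moles of Ca²⁺ (1 mol Ca²⁺ ≡ 1 mol CaCO₃): 97,020 / 100.1 g/mol = 969.2 mol.
Mass of CaCl₂·2H₂O: 969.2 × 147 = 142,500 g.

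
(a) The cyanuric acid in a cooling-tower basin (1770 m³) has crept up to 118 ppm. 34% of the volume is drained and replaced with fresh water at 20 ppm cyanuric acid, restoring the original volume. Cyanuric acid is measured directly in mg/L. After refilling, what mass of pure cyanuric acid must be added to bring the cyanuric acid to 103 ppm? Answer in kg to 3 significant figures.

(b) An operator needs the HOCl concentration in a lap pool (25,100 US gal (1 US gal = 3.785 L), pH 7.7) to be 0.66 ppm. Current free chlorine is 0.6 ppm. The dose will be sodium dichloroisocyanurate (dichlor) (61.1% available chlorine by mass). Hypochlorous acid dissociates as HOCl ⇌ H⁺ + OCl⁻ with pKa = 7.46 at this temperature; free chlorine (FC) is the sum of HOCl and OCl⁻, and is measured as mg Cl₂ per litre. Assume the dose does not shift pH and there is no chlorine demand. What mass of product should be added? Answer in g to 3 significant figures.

(a) 32.4 kg; (b) 188 g

(a) Volume: 1770 m³ = 1,770,000 L.
(a) After draining 34% and refilling: 118 × 0.66 + 20 × 0.34 = 84.68 ppm.
(a) Deficit to target: 103 − 84.68 = 18.32 mg/L.
(a) Mass: 18.32 mg/L × 1,770,000 L = 32,430 g cyanuric acid.

(b) Volume: 25,100 US gal × 3.785 L/gal = 95,004 L.
(b) [OCl⁻]/[HOCl] = 10^(pH − pKa) = 10^(7.7 − 7.46) = 1.738; fraction as HOCl = 1/(1 + 1.738) = 0.3653.
(b) Free chlorine required for 0.66 ppm HOCl: 0.66 / 0.3653 = 1.807 ppm.
(b) FC to add: 1.807 − 0.6 = 1.207 mg/L as Cl₂.
(b) Cl₂ equivalent: 1.207 mg/L × 95,004 L = 114.7 g.
(b) Product at 61.1% available Cl: 114.7 / 0.611 = 187.7 g.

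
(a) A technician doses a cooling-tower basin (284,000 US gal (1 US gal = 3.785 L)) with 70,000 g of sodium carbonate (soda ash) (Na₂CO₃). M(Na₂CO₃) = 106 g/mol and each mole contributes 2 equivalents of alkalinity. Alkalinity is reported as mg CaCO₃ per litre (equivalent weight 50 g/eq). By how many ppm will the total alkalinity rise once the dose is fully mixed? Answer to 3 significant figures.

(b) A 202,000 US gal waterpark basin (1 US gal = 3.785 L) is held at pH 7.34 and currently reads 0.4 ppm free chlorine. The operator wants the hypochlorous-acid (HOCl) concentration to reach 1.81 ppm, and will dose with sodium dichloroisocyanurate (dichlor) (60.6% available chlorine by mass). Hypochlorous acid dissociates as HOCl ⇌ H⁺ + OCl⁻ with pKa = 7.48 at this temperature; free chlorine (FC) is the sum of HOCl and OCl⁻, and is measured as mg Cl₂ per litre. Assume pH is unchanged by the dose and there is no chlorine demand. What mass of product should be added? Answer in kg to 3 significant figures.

(a) 61.4 ppm; (b) 3.43 kg

(a) Volume: 284,000 US gal × 3.785 L/gal = 1,074,940 L.
(a) Moles of Na₂CO₃: 70,000 g ÷ 106 g/mol = 660.4 mol → 1321 eq of alkalinity.
(a) As CaCO₃: 1321 eq × 50 g/eq = 66,040 g.
(a) Rise: 66,040 g / 1,074,940 L × 1000 = 61.43 mg/L.

(b) Volume: 202,000 US gal × 3.785 L/gal = 764,570 L.
(b) [OCl⁻]/[HOCl] = 10^(pH − pKa) = 10^(7.34 − 7.48) = 0.7244; fraction as HOCl = 1/(1 + 0.7244) = 0.5799.
(b) Free chlorine required for 1.81 ppm HOCl: 1.81 / 0.5799 = 3.121 ppm.
(b) FC to add: 3.121 − 0.4 = 2.721 mg/L as Cl₂.
(b) Cl₂ equivalent: 2.721 mg/L × 764,570 L = 2081 g.
(b) Product at 60.6% available Cl: 2081 / 0.606 = 3433 g.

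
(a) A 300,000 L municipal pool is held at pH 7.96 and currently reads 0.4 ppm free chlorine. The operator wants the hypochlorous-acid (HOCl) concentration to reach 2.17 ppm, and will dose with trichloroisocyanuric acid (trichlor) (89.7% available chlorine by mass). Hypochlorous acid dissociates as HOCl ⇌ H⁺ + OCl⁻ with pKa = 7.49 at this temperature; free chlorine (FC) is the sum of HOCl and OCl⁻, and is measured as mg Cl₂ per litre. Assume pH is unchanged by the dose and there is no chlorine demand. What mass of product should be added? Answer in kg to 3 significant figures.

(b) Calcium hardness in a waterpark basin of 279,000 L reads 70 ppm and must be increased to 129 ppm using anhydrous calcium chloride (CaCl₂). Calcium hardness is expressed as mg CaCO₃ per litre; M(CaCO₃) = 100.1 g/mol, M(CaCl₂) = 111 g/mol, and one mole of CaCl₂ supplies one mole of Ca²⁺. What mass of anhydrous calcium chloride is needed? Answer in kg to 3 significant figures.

(a) [OCl⁻]/[HOCl] = 10^(pH − pKa) = 10^(7.96 − 7.49) = 2.951; fraction as HOCl = 1/(1 + 2.951) = 0.2531.
(a) Free chlorine required for 2.17 ppm HOCl: 2.17 / 0.2531 = 8.574 ppm.
(a) FC to add: 8.574 − 0.4 = 8.174 mg/L as Cl₂.
(a) Cl₂ equivalent: 8.174 mg/L × 300,000 L = 2452 g.
(a) Product at 89.7% available Cl: 2452 / 0.897 = 2734 g.

(b) Hardness to add: (129 − 70) = 59 mg/L as CaCO₃ × 279,000 L = 16,460 g as CaCO₃.
(b) Moles of Ca²⁺ (1 mol Ca²⁺ ≡ 1 mol CaCO₃): 16,460 / 100.1 g/mol = 164.4 mol.
(b) Mass of CaCl₂: 164.4 × 111 = 18,250 g.

(a) 2.73 kg; (b) 18.3 kg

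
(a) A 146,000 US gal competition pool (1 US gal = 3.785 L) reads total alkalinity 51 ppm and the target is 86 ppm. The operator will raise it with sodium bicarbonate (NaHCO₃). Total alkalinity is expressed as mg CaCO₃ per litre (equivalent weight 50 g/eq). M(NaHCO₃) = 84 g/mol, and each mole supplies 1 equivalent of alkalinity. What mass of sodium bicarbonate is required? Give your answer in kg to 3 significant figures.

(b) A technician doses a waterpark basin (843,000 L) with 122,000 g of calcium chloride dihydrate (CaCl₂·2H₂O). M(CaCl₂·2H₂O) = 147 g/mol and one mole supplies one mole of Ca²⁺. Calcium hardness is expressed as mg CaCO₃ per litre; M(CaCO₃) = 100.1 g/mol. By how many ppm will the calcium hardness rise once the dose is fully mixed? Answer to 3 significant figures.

(a) 32.5 kg; (b) 98.5 ppm

(a) Volume: 146,000 US gal × 3.785 L/gal = 552,610 L.
(a) Alkalinity to add: (86 − 51) = 35 mg/L as CaCO₃ × 552,610 L = 19,340 g as CaCO₃.
(a) Equivalents: 19,340 g ÷ 50 g/eq = 386.8 eq.
(a) NaHCO₃ supplies 1 eq per mole → 386.8 mol.
(a) Mass: 386.8 mol × 84 g/mol = 32,490 g.

(b) Moles of Ca²⁺: 122,000 g ÷ 147 g/mol = 829.9 mol.
(b) As CaCO₃: 829.9 mol × 100.1 g/mol = 83,080 g.
(b) Rise: 83,080 g / 843,000 L × 1000 = 98.55 mg/L.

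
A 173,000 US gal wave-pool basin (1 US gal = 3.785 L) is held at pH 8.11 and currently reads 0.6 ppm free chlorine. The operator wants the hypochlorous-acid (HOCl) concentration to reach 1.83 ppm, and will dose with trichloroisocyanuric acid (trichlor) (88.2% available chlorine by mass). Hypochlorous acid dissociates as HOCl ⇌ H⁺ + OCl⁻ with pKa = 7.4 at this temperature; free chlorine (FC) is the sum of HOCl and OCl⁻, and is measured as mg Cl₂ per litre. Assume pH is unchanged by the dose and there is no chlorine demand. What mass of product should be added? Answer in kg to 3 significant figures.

7.88 kg

Volume: 173,000 US gal × 3.785 L/gal = 654,805 L.
[OCl⁻]/[HOCl] = 10^(pH − pKa) = 10^(8.11 − 7.4) = 5.129; fraction as HOCl = 1/(1 + 5.129) = 0.1632.
Free chlorine required for 1.83 ppm HOCl: 1.83 / 0.1632 = 11.22 ppm.
FC to add: 11.22 − 0.6 = 10.62 mg/L as Cl₂.
Cl₂ equivalent: 10.62 mg/L × 654,805 L = 6951 g.
Product at 88.2% available Cl: 6951 / 0.882 = 7881 g.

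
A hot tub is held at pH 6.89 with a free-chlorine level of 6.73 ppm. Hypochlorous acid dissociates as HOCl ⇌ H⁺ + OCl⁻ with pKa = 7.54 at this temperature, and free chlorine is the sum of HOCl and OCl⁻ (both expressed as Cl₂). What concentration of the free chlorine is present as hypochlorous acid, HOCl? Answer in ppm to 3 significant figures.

5.50 ppm

[OCl⁻]/[HOCl] = 10^(pH − pKa) = 10^(6.89 − 7.54) = 10^-0.65 = 0.2239.
Fraction as HOCl = 1 / (1 + 0.2239) = 0.8171.
HOCl = 0.8171 × 6.73 ppm = 5.499 ppm.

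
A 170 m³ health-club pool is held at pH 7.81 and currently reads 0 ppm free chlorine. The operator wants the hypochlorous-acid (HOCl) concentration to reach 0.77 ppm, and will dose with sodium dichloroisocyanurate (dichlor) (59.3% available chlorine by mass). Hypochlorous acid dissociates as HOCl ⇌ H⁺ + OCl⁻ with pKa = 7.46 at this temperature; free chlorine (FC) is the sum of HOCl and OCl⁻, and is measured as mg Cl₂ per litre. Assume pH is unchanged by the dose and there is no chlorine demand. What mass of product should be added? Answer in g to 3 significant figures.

715 g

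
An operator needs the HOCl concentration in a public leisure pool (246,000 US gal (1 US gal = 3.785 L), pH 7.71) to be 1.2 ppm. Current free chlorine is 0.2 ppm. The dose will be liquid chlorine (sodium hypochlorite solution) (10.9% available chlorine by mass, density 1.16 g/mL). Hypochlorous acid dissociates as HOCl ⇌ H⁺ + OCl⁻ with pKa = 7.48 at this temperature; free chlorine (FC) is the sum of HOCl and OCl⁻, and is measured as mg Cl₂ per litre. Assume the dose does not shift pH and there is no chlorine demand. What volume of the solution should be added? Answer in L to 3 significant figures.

Volume: 246,000 US gal × 3.785 L/gal = 931,110 L.
[OCl⁻]/[HOCl] = 10^(pH − pKa) = 10^(7.71 − 7.48) = 1.698; fraction as HOCl = 1/(1 + 1.698) = 0.3706.
Free chlorine required for 1.2 ppm HOCl: 1.2 / 0.3706 = 3.238 ppm.
FC to add: 3.238 − 0.2 = 3.038 mg/L as Cl₂.
Cl₂ equivalent: 3.038 mg/L × 931,110 L = 2829 g.
Product at 10.9% available Cl: 2829 / 0.109 = 25,950 g.
Volume: 25,950 g ÷ 1.16 g/mL = 22,370 mL.

22.4 L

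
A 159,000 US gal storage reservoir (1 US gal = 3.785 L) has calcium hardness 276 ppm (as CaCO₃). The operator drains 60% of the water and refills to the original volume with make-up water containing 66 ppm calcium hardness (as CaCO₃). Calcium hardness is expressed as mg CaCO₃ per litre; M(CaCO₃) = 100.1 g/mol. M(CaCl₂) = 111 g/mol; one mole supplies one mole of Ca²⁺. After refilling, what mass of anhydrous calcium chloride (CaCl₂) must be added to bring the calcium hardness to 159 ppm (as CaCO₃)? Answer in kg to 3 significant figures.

6.01 kg

Volume: 159,000 US gal × 3.785 L/gal = 601,815 L.
After draining 60% and refilling: 276 × 0.40 + 66 × 0.60 = 150 ppm.
Deficit to target: 159 − 150 = 9 mg/L.
As CaCO₃: 9 mg/L × 601,815 L = 5416 g; ÷ 100.1 = 54.11 mol Ca²⁺.
Mass: 54.11 × 111 = 6006 g.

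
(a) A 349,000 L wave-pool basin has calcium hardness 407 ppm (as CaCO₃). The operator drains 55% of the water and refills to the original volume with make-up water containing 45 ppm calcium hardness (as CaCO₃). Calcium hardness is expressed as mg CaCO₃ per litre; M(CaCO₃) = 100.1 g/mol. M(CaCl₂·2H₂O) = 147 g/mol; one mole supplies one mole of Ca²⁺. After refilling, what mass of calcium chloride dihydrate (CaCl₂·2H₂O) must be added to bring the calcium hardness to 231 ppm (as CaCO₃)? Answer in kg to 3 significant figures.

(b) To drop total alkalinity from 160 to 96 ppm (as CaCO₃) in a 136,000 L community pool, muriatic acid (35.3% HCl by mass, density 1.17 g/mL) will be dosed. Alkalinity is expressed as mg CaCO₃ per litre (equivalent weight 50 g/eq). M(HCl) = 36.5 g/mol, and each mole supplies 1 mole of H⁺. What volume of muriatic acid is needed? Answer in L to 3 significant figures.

(a) 11.8 kg; (b) 15.4 L

(a) After draining 55% and refilling: 407 × 0.45 + 45 × 0.55 = 207.9 ppm.
(a) Deficit to target: 231 − 207.9 = 23.1 mg/L.
(a) As CaCO₃: 23.1 mg/L × 349,000 L = 8062 g; ÷ 100.1 = 80.54 mol Ca²⁺.
(a) Mass: 80.54 × 147 = 11,840 g.

(b) Alkalinity to neutralize: (160 − 96) = 64 mg/L as CaCO₃ × 136,000 L = 8704 g as CaCO₃.
(b) Equivalents of H⁺ required: 8704 ÷ 50 g/eq = 174.1 eq = 174.1 mol HCl.
(b) Mass of HCl: 174.1 × 36.5 = 6354 g.
(b) Mass of 35.3% solution: 6354 / 0.353 = 18,000 g.
(b) Volume: 18,000 g ÷ 1.17 g/mL = 15,380 mL.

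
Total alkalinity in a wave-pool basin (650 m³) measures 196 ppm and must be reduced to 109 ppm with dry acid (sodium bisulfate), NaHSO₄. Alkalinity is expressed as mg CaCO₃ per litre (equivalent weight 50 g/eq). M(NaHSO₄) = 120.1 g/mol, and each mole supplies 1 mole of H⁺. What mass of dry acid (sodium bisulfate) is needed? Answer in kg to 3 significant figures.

Volume: 650 m³ = 650,000 L.
Alkalinity to neutralize: (196 − 109) = 87 mg/L as CaCO₃ × 650,000 L = 56,550 g as CaCO₃.
Equivalents of H⁺ required: 56,550 ÷ 50 g/eq = 1131 eq = 1131 mol NaHSO₄.
Mass of NaHSO₄: 1131 × 120.1 = 135,800 g.

136 kg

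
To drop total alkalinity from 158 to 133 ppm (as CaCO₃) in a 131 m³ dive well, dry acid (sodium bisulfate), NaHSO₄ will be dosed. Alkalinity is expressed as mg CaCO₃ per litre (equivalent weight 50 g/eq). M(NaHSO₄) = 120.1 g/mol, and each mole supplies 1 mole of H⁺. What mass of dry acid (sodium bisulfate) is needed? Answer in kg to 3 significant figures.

7.87 kg

Volume: 131 m³ = 131,000 L.
Alkalinity to neutralize: (158 − 133) = 25 mg/L as CaCO₃ × 131,000 L = 3275 g as CaCO₃.
Equivalents of H⁺ required: 3275 ÷ 50 g/eq = 65.5 eq = 65.5 mol NaHSO₄.
Mass of NaHSO₄: 65.5 × 120.1 = 7867 g.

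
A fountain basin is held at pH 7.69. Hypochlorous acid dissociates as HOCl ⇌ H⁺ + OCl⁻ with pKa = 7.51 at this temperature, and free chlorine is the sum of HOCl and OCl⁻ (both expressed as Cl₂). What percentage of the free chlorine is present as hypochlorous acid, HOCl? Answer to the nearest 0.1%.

39.8%

[OCl⁻]/[HOCl] = 10^(pH − pKa) = 10^(7.69 − 7.51) = 10^0.18 = 1.514.
Fraction as HOCl = 1 / (1 + 1.514) = 0.3978.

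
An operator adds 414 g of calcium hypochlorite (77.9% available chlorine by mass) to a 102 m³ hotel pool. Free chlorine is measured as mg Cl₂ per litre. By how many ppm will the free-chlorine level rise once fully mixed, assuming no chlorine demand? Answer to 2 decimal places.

3.16 ppm

Volume: 102 m³ = 102,000 L.
Available chlorine delivered: 414 g × 0.779 = 322.5 g as Cl₂.
Concentration rise: 322.5 g / 102,000 L = 3.162 mg/L = 3.16 ppm.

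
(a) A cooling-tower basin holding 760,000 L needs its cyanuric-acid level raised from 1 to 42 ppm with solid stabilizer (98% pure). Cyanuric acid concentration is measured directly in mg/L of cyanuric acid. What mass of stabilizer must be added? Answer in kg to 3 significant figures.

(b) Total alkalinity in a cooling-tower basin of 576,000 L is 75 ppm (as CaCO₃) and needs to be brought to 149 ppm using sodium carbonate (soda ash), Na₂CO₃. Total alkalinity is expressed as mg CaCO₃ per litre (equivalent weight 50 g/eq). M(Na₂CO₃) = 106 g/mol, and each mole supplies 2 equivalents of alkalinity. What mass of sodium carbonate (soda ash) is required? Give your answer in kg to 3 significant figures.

(a) 31.8 kg; (b) 45.2 kg

(a) CYA to add: (42 − 1) = 41 mg/L × 760,000 L = 31,160 g cyanuric acid.
(a) At 98% purity: 31,160 / 0.98 = 31,800 g product.

(b) Alkalinity to add: (149 − 75) = 74 mg/L as CaCO₃ × 576,000 L = 42,620 g as CaCO₃.
(b) Equivalents: 42,620 g ÷ 50 g/eq = 852.5 eq.
(b) Each mole of Na₂CO₃ supplies 2 eq, so 852.5 / 2 = 426.2 mol.
(b) Mass: 426.2 mol × 106 g/mol = 45,180 g.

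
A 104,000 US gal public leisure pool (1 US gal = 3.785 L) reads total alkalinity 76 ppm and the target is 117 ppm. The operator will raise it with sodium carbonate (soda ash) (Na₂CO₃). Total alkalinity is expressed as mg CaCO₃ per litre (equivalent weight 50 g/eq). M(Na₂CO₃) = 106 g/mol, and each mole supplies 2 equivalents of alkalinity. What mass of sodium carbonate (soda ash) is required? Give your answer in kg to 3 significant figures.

Volume: 104,000 US gal × 3.785 L/gal = 393,640 L.
Alkalinity to add: (117 − 76) = 41 mg/L as CaCO₃ × 393,640 L = 16,140 g as CaCO₃.
Equivalents: 16,140 g ÷ 50 g/eq = 322.8 eq.
Each mole of Na₂CO₃ supplies 2 eq, so 322.8 / 2 = 161.4 mol.
Mass: 161.4 mol × 106 g/mol = 17,110 g.

17.1 kg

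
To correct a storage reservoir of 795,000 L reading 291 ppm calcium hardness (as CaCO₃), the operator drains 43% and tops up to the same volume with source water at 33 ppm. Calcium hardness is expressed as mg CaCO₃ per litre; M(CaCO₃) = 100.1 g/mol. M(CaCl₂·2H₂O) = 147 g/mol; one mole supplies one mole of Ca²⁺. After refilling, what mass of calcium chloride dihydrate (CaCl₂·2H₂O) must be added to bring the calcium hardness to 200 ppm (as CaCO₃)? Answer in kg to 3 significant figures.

23.3 kg

After draining 43% and refilling: 291 × 0.57 + 33 × 0.43 = 180.06 ppm.
Deficit to target: 200 − 180.06 = 19.94 mg/L.
As CaCO₃: 19.94 mg/L × 795,000 L = 15,850 g; ÷ 100.1 = 158.4 mol Ca²⁺.
Mass: 158.4 × 147 = 23,280 g.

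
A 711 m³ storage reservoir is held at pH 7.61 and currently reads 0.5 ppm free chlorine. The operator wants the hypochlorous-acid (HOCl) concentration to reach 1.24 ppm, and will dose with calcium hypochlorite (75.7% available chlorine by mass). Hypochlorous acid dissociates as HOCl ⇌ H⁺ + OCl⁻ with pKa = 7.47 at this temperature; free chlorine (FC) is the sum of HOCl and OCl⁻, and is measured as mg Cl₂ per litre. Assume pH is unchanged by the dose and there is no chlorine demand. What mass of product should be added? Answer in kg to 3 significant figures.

2.30 kg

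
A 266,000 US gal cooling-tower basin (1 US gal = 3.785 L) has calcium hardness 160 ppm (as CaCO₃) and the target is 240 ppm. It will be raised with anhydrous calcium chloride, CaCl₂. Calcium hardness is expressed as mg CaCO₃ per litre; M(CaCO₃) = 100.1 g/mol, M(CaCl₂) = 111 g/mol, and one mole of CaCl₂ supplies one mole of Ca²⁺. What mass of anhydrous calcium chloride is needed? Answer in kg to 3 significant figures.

89.3 kg

Volume: 266,000 US gal × 3.785 L/gal = 1,006,810 L.
Hardness to add: (240 − 160) = 80 mg/L as CaCO₃ × 1,006,810 L = 80,540 g as CaCO₃.
Moles of Ca²⁺ (1 mol Ca²⁺ ≡ 1 mol CaCO₃): 80,540 / 100.1 g/mol = 804.6 mol.
Mass of CaCl₂: 804.6 × 111 = 89,320 g.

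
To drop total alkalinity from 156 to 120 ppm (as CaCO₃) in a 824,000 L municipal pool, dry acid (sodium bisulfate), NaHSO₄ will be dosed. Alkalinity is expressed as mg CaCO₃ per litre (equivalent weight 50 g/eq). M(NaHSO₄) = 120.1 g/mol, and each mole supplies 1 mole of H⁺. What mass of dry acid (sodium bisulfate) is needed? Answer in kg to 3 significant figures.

71.3 kg

Alkalinity to neutralize: (156 − 120) = 36 mg/L as CaCO₃ × 824,000 L = 29,660 g as CaCO₃.
Equivalents of H⁺ required: 29,660 ÷ 50 g/eq = 593.3 eq = 593.3 mol NaHSO₄.
Mass of NaHSO₄: 593.3 × 120.1 = 71,250 g.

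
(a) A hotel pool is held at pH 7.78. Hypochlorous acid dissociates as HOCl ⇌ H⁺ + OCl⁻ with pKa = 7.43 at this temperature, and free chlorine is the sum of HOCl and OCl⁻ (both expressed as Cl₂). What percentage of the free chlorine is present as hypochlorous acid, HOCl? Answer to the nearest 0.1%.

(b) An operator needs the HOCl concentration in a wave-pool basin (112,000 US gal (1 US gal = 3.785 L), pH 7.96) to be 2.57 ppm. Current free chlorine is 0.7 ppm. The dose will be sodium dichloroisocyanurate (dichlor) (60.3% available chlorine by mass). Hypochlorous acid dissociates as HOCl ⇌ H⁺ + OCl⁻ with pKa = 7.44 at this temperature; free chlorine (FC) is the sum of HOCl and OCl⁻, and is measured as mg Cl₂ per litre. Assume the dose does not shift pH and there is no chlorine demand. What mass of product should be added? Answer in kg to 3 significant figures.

(a) 30.9%; (b) 7.30 kg

(a) [OCl⁻]/[HOCl] = 10^(pH − pKa) = 10^(7.78 − 7.43) = 10^0.35 = 2.239.
(a) Fraction as HOCl = 1 / (1 + 2.239) = 0.3088.

(b) Volume: 112,000 US gal × 3.785 L/gal = 423,920 L.
(b) [OCl⁻]/[HOCl] = 10^(pH − pKa) = 10^(7.96 − 7.44) = 3.311; fraction as HOCl = 1/(1 + 3.311) = 0.2319.
(b) Free chlorine required for 2.57 ppm HOCl: 2.57 / 0.2319 = 11.08 ppm.
(b) FC to add: 11.08 − 0.7 = 10.38 mg/L as Cl₂.
(b) Cl₂ equivalent: 10.38 mg/L × 423,920 L = 4400 g.
(b) Product at 60.3% available Cl: 4400 / 0.603 = 7297 g.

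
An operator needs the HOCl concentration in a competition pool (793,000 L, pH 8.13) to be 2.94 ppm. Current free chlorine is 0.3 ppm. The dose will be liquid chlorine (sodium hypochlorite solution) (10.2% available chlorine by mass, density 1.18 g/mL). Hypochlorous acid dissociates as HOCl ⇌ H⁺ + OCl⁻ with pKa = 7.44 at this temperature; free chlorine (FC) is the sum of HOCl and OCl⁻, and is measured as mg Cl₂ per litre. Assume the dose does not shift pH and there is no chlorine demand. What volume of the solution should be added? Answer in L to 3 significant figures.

112 L

[OCl⁻]/[HOCl] = 10^(pH − pKa) = 10^(8.13 − 7.44) = 4.898; fraction as HOCl = 1/(1 + 4.898) = 0.1696.
Free chlorine required for 2.94 ppm HOCl: 2.94 / 0.1696 = 17.34 ppm.
FC to add: 17.34 − 0.3 = 17.04 mg/L as Cl₂.
Cl₂ equivalent: 17.04 mg/L × 793,000 L = 13,510 g.
Product at 10.2% available Cl: 13,510 / 0.102 = 132,500 g.
Volume: 132,500 g ÷ 1.18 g/mL = 112,300 mL.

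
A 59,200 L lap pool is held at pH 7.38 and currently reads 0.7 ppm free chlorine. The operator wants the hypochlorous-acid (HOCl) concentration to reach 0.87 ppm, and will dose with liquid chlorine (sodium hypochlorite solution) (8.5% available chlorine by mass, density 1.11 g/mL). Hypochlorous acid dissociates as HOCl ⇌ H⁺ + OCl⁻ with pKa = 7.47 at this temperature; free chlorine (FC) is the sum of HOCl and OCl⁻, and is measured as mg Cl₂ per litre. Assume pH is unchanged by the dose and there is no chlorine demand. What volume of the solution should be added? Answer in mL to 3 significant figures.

550 mL

[OCl⁻]/[HOCl] = 10^(pH − pKa) = 10^(7.38 − 7.47) = 0.8128; fraction as HOCl = 1/(1 + 0.8128) = 0.5516.
Free chlorine required for 0.87 ppm HOCl: 0.87 / 0.5516 = 1.577 ppm.
FC to add: 1.577 − 0.7 = 0.8772 mg/L as Cl₂.
Cl₂ equivalent: 0.8772 mg/L × 59,200 L = 51.93 g.
Product at 8.5% available Cl: 51.93 / 0.085 = 610.9 g.
Volume: 610.9 g ÷ 1.11 g/mL = 550.4 mL.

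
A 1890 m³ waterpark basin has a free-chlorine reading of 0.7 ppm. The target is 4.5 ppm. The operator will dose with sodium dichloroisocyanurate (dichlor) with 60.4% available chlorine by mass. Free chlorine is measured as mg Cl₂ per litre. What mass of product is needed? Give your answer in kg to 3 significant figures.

11.9 kg

Volume: 1890 m³ = 1,890,000 L.
Chlorine deficit: 4.5 − 0.7 = 3.8 ppm = 3.8 mg/L as Cl₂.
Cl₂ equivalent needed: 3.8 mg/L × 1,890,000 L = 7,182,000 mg = 7182 g.
Product at 60.4% available chlorine: 7182 / 0.604 = 11,890 g.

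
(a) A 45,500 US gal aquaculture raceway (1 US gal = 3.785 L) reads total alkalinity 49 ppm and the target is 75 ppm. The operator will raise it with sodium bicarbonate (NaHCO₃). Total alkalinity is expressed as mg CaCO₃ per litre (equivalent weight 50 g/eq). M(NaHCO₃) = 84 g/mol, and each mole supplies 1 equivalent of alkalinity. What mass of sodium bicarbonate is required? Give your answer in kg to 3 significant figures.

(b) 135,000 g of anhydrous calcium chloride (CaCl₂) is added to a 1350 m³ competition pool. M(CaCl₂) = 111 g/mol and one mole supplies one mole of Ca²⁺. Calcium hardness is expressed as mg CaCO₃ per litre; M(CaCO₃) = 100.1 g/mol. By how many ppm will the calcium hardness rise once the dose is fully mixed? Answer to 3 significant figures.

(a) Volume: 45,500 US gal × 3.785 L/gal = 172,218 L.
(a) Alkalinity to add: (75 − 49) = 26 mg/L as CaCO₃ × 172,218 L = 4478 g as CaCO₃.
(a) Equivalents: 4478 g ÷ 50 g/eq = 89.55 eq.
(a) NaHCO₃ supplies 1 eq per mole → 89.55 mol.
(a) Mass: 89.55 mol × 84 g/mol = 7522 g.

(b) Volume: 1350 m³ = 1,350,000 L.
(b) Moles of Ca²⁺: 135,000 g ÷ 111 g/mol = 1216 mol.
(b) As CaCO₃: 1216 mol × 100.1 g/mol = 121,700 g.
(b) Rise: 121,700 g / 1,350,000 L × 1000 = 90.18 mg/L.

(a) 7.52 kg; (b) 90.2 ppm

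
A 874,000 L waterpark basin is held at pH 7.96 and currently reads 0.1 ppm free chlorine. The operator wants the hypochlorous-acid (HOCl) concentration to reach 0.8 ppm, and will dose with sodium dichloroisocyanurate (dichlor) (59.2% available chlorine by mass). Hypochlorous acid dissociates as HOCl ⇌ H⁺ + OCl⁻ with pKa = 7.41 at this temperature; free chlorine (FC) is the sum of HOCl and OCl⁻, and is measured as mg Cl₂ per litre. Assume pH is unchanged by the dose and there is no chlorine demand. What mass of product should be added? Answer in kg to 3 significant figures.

[OCl⁻]/[HOCl] = 10^(pH − pKa) = 10^(7.96 − 7.41) = 3.548; fraction as HOCl = 1/(1 + 3.548) = 0.2199.
Free chlorine required for 0.8 ppm HOCl: 0.8 / 0.2199 = 3.639 ppm.
FC to add: 3.639 − 0.1 = 3.539 mg/L as Cl₂.
Cl₂ equivalent: 3.539 mg/L × 874,000 L = 3093 g.
Product at 59.2% available Cl: 3093 / 0.592 = 5224 g.

5.22 kg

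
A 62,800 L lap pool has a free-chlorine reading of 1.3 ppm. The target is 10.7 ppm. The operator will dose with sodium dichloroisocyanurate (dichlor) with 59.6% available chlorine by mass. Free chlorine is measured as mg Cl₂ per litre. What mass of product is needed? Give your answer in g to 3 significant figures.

990 g

Chlorine deficit: 10.7 − 1.3 = 9.4 ppm = 9.4 mg/L as Cl₂.
Cl₂ equivalent needed: 9.4 mg/L × 62,800 L = 590,300 mg = 590.3 g.
Product at 59.6% available chlorine: 590.3 / 0.596 = 990.5 g.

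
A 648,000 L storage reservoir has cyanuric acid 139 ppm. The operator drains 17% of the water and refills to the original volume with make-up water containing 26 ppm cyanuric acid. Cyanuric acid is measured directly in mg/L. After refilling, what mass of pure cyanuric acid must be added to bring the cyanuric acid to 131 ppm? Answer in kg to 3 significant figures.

After draining 17% and refilling: 139 × 0.83 + 26 × 0.17 = 119.79 ppm.
Deficit to target: 131 − 119.79 = 11.21 mg/L.
Mass: 11.21 mg/L × 648,000 L = 7264 g cyanuric acid.

7.26 kg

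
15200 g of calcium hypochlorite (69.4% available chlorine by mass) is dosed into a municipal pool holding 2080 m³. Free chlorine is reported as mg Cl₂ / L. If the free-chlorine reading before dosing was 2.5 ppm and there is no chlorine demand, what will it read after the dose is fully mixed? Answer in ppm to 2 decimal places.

Volume: 2080 m³ = 2,080,000 L.
Available chlorine delivered: 15,200 g × 0.694 = 10,550 g as Cl₂.
Concentration rise: 10,550 g / 2,080,000 L = 5.072 mg/L = 5.07 ppm.
Final FC: 2.5 + 5.07 = 7.57 ppm.

7.57 ppm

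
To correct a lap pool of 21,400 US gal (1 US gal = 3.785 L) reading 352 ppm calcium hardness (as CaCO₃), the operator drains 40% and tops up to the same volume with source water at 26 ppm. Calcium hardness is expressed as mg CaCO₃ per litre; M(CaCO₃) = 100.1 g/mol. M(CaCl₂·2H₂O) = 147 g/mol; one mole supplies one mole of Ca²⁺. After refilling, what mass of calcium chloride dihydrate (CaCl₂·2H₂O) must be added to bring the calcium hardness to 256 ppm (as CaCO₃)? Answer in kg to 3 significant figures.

4.09 kg

Volume: 21,400 US gal × 3.785 L/gal = 80,999 L.
After draining 40% and refilling: 352 × 0.60 + 26 × 0.40 = 221.6 ppm.
Deficit to target: 256 − 221.6 = 34.4 mg/L.
As CaCO₃: 34.4 mg/L × 80,999 L = 2786 g; ÷ 100.1 = 27.84 mol Ca²⁺.
Mass: 27.84 × 147 = 4092 g.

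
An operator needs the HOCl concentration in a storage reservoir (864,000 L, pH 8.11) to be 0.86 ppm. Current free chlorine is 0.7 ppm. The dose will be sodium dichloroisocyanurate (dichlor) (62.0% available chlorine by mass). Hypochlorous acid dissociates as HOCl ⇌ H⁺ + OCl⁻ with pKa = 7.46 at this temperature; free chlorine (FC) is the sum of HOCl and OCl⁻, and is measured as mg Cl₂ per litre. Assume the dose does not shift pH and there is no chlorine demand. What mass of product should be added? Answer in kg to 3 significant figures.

5.58 kg

[OCl⁻]/[HOCl] = 10^(pH − pKa) = 10^(8.11 − 7.46) = 4.467; fraction as HOCl = 1/(1 + 4.467) = 0.1829.
Free chlorine required for 0.86 ppm HOCl: 0.86 / 0.1829 = 4.701 ppm.
FC to add: 4.701 − 0.7 = 4.001 mg/L as Cl₂.
Cl₂ equivalent: 4.001 mg/L × 864,000 L = 3457 g.
Product at 62.0% available Cl: 3457 / 0.62 = 5576 g.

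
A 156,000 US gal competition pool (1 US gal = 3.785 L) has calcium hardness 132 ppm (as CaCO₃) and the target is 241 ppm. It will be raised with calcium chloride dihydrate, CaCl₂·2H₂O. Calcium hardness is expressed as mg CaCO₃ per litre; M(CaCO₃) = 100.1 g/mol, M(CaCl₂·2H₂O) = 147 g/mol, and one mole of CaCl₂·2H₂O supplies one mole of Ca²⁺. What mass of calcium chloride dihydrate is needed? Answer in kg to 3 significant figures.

Volume: 156,000 US gal × 3.785 L/gal = 590,460 L.
Hardness to add: (241 − 132) = 109 mg/L as CaCO₃ × 590,460 L = 64,360 g as CaCO₃.
Moles of Ca²⁺ (1 mol Ca²⁺ ≡ 1 mol CaCO₃): 64,360 / 100.1 g/mol = 643 mol.
Mass of CaCl₂·2H₂O: 643 × 147 = 94,510 g.

94.5 kg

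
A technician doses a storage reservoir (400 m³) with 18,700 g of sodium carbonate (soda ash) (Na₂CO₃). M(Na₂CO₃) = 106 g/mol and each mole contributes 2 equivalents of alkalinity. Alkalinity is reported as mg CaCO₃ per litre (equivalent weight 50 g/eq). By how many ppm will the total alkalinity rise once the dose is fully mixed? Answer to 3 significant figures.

Volume: 400 m³ = 400,000 L.
Moles of Na₂CO₃: 18,700 g ÷ 106 g/mol = 176.4 mol → 352.8 eq of alkalinity.
As CaCO₃: 352.8 eq × 50 g/eq = 17,640 g.
Rise: 17,640 g / 400,000 L × 1000 = 44.1 mg/L.

44.1 ppm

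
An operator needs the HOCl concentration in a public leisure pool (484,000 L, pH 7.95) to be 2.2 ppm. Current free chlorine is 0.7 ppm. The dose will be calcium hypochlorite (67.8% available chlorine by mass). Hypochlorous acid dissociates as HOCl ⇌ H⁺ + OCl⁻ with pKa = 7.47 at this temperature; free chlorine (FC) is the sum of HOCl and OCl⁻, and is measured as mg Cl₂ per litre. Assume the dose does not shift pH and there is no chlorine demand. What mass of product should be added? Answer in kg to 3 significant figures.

[OCl⁻]/[HOCl] = 10^(pH − pKa) = 10^(7.95 − 7.47) = 3.02; fraction as HOCl = 1/(1 + 3.02) = 0.2488.
Free chlorine required for 2.2 ppm HOCl: 2.2 / 0.2488 = 8.844 ppm.
FC to add: 8.844 − 0.7 = 8.144 mg/L as Cl₂.
Cl₂ equivalent: 8.144 mg/L × 484,000 L = 3942 g.
Product at 67.8% available Cl: 3942 / 0.678 = 5814 g.

5.81 kg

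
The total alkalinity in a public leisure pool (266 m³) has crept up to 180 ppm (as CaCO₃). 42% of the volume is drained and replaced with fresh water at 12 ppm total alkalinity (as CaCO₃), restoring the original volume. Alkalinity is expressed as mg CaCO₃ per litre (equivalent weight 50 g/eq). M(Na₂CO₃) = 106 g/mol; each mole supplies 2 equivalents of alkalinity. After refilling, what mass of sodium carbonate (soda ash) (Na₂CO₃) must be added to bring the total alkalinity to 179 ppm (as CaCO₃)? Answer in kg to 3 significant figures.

Volume: 266 m³ = 266,000 L.
After draining 42% and refilling: 180 × 0.58 + 12 × 0.42 = 109.44 ppm.
Deficit to target: 179 − 109.44 = 69.56 mg/L.
As CaCO₃: 69.56 mg/L × 266,000 L = 18,500 g; ÷ 50 g/eq ÷ 2 = 185 mol Na₂CO₃.
Mass: 185 × 106 = 19,610 g.

19.6 kg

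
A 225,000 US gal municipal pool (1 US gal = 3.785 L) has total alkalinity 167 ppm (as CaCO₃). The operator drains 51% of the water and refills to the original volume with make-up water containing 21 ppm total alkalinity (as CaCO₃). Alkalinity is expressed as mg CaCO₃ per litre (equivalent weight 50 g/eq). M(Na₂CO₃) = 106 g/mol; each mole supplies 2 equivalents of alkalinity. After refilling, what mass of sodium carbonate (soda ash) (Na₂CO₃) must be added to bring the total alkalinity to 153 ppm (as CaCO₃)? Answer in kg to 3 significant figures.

54.6 kg

Volume: 225,000 US gal × 3.785 L/gal = 851,625 L.
After draining 51% and refilling: 167 × 0.49 + 21 × 0.51 = 92.54 ppm.
Deficit to target: 153 − 92.54 = 60.46 mg/L.
As CaCO₃: 60.46 mg/L × 851,625 L = 51,490 g; ÷ 50 g/eq ÷ 2 = 514.9 mol Na₂CO₃.
Mass: 514.9 × 106 = 54,580 g.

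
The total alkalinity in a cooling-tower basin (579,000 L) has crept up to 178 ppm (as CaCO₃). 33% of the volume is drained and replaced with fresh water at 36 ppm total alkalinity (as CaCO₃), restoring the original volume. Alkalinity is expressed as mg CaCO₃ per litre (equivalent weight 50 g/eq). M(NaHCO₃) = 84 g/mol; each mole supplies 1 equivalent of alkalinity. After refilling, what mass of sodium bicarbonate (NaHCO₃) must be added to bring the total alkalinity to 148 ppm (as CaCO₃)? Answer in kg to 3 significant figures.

After draining 33% and refilling: 178 × 0.67 + 36 × 0.33 = 131.14 ppm.
Deficit to target: 148 − 131.14 = 16.86 mg/L.
As CaCO₃: 16.86 mg/L × 579,000 L = 9762 g; ÷ 50 g/eq ÷ 1 = 195.2 mol NaHCO₃.
Mass: 195.2 × 84 = 16,400 g.

16.4 kg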